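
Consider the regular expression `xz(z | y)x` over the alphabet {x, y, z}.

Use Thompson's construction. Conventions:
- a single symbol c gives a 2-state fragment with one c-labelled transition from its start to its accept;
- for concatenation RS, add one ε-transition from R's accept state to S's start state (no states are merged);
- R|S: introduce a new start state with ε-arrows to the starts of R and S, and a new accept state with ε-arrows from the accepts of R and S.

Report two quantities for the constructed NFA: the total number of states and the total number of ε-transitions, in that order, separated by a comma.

By structural recursion:
Each of the 5 symbol leaves contributes 2 states and 0 ε-transitions.
  z | y — 6 states, 4 ε-transitions
  xz(z | y)x — 12 states, 7 ε-transitions

12, 7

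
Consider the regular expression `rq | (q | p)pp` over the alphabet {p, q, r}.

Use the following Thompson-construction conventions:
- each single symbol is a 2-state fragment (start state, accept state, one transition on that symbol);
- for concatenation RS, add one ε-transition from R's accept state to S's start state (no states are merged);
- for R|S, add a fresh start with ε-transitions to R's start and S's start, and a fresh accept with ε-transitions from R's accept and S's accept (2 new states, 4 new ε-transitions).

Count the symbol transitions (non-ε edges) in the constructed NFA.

Per subexpression:
Each of the 6 symbol leaves contributes exactly 1 symbol transition.
  rq = 2 symbol transitions
  q | p = 2 symbol transitions
  (q | p)pp = 4 symbol transitions
  rq | (q | p)pp = 6 symbol transitions

6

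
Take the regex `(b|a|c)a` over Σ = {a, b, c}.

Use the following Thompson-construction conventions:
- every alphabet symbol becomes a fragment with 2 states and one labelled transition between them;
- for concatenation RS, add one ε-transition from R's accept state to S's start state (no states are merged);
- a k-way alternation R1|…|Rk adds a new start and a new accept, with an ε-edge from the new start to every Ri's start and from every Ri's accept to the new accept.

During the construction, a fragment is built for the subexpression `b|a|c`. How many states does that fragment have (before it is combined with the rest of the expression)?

Fragment for `b|a|c`:
Each of the 3 symbol leaves contributes a 2-state fragment.
  b|a|c : 8 states

8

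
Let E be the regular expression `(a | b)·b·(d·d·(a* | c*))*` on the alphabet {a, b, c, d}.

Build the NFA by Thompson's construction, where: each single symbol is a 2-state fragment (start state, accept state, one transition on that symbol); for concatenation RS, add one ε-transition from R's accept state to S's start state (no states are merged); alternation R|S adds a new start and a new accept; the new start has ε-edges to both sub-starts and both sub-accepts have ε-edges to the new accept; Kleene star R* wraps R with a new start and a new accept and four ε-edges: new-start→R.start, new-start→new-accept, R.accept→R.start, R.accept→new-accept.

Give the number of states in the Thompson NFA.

Per subexpression:
Each of the 7 symbol leaves contributes a 2-state fragment.
  a | b : 6 states
  a* : 4 states
  c* : 4 states
  a* | c* : 10 states
  d·d·(a* | c*) : 14 states
  (d·d·(a* | c*))* : 16 states
  (a | b)·b·(d·d·(a* | c*))* : 24 states

24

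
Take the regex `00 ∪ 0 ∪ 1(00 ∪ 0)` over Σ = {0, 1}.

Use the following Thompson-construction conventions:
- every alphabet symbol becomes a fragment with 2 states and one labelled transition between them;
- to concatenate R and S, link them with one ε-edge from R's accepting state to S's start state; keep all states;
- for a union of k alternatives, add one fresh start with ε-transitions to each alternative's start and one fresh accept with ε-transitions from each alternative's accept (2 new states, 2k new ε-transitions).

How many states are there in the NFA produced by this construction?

18

Per subexpression:
Each of the 7 symbol leaves contributes a 2-state fragment.
  00 → 4 states
  00 → 4 states
  00 ∪ 0 → 8 states
  1(00 ∪ 0) → 10 states
  00 ∪ 0 ∪ 1(00 ∪ 0) → 18 states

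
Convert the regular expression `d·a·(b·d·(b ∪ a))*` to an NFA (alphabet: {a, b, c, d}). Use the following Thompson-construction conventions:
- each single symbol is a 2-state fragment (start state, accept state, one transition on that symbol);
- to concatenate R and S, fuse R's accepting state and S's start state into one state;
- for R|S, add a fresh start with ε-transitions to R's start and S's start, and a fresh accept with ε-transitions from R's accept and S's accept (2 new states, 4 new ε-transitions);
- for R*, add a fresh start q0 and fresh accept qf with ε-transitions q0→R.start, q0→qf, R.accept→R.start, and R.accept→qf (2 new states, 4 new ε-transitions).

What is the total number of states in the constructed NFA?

12

Recursing over subexpressions:
Each of the 6 symbol leaves contributes a 2-state fragment.
  b ∪ a : 6 states
  b·d·(b ∪ a) : 8 states
  (b·d·(b ∪ a))* : 10 states
  d·a·(b·d·(b ∪ a))* : 12 states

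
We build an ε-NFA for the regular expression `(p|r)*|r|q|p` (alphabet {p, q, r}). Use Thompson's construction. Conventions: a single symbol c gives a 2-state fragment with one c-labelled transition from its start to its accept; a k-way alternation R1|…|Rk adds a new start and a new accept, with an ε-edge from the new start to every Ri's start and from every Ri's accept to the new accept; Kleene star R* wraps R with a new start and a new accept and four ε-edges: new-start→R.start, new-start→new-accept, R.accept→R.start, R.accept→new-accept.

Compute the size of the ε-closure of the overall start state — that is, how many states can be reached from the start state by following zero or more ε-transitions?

10

Compute the ε-closure size of each fragment's start state recursively; a symbol fragment's start has no outgoing ε-edge, so its closure is just itself (size 1).
  p|r : |ε-closure| = 1 + 1 + 1 = 3 (the new accept is not ε-reachable since no branch accepts ε)
  (p|r)* : new start has ε-edges to the inner start and to the new accept, so |ε-closure| = 2 + 3 = 5
  (p|r)*|r|q|p : new start ε-reaches every alternative's start; at least one alternative accepts ε, so the union's new accept is reached too: |ε-closure| = 1 + 5 + 1 + 1 + 1 + 1 = 10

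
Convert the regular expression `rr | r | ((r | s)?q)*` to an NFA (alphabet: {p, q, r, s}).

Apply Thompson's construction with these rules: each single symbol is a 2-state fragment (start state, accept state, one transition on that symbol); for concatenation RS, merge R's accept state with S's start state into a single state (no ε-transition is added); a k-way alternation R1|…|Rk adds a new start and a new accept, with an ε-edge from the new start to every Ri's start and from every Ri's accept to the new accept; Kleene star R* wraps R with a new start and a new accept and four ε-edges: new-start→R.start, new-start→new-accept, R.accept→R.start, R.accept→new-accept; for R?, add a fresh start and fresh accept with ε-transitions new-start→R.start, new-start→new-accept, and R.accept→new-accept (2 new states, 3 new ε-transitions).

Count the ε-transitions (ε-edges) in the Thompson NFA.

17

Bottom-up over the parse tree:
Each of the 6 symbol leaves contributes 0 ε-transitions.
  rr : 0 ε-transitions
  r | s : 4 ε-transitions
  (r | s)? : 7 ε-transitions
  (r | s)?q : 7 ε-transitions
  ((r | s)?q)* : 11 ε-transitions
  rr | r | ((r | s)?q)* : 17 ε-transitions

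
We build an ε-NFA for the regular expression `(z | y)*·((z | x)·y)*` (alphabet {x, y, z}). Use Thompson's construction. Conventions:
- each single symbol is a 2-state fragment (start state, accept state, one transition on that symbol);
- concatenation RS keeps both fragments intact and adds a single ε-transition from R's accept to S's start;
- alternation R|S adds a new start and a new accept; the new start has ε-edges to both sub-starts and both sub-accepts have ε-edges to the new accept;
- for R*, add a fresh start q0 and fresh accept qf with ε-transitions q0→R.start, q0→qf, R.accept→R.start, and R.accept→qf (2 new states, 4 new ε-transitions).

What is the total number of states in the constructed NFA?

18

By structural recursion:
Each of the 5 symbol leaves contributes a 2-state fragment.
  z | y → 6 states
  (z | y)* → 8 states
  z | x → 6 states
  (z | x)·y → 8 states
  ((z | x)·y)* → 10 states
  (z | y)*·((z | x)·y)* → 18 states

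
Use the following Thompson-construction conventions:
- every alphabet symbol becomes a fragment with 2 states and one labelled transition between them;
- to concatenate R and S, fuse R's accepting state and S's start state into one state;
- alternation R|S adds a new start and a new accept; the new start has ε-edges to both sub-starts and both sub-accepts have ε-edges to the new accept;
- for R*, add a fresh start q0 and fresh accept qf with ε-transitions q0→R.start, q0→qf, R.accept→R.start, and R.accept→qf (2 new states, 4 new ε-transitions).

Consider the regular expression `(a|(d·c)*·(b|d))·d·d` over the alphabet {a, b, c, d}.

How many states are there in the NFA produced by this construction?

Bottom-up over the parse tree:
Each of the 7 symbol leaves contributes a 2-state fragment.
  d·c — 3 states
  (d·c)* — 5 states
  b|d — 6 states
  (d·c)*·(b|d) — 10 states
  a|(d·c)*·(b|d) — 14 states
  (a|(d·c)*·(b|d))·d·d — 16 states

16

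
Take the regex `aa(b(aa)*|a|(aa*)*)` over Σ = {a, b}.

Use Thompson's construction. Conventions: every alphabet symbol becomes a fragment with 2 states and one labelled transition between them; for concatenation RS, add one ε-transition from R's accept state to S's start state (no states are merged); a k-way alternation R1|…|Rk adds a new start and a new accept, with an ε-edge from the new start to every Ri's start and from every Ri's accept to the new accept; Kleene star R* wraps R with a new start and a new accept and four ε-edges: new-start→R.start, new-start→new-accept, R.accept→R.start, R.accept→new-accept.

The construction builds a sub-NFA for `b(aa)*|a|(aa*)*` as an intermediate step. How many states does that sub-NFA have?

Fragment for `b(aa)*|a|(aa*)*`:
Each of the 6 symbol leaves contributes a 2-state fragment.
  aa = 4 states
  (aa)* = 6 states
  b(aa)* = 8 states
  a* = 4 states
  aa* = 6 states
  (aa*)* = 8 states
  b(aa)*|a|(aa*)* = 20 states

20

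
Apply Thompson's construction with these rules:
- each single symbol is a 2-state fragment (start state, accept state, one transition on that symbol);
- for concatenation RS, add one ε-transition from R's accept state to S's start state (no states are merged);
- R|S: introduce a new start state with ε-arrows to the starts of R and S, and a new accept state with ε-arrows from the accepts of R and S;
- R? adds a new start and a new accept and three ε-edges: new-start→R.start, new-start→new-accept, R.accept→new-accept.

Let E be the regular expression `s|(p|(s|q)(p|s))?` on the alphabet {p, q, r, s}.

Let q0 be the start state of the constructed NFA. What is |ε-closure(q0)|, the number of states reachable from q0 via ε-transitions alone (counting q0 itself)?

10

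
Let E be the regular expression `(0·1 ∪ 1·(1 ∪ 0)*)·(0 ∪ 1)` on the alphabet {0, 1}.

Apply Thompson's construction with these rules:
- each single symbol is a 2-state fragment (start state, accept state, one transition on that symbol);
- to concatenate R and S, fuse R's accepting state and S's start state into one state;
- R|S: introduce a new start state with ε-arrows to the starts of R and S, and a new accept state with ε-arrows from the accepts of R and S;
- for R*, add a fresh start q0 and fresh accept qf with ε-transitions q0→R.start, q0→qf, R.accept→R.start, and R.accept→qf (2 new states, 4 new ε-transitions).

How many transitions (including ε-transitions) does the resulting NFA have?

Bottom-up over the parse tree:
Each of the 7 symbol leaves contributes 1 transition (1 symbol, 0 ε).
  0·1 = 2 transitions (2 symbol, 0 ε)
  1 ∪ 0 = 6 transitions (2 symbol, 4 ε)
  (1 ∪ 0)* = 10 transitions (2 symbol, 8 ε)
  1·(1 ∪ 0)* = 11 transitions (3 symbol, 8 ε)
  0·1 ∪ 1·(1 ∪ 0)* = 17 transitions (5 symbol, 12 ε)
  0 ∪ 1 = 6 transitions (2 symbol, 4 ε)
  (0·1 ∪ 1·(1 ∪ 0)*)·(0 ∪ 1) = 23 transitions (7 symbol, 16 ε)

23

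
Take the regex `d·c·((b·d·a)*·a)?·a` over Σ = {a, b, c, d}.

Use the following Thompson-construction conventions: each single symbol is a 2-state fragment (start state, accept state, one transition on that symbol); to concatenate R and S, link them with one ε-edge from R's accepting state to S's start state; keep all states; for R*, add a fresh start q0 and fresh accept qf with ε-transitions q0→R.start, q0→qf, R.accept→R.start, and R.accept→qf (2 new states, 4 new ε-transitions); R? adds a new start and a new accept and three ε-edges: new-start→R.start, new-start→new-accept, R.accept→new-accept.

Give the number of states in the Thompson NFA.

Building bottom-up:
Each of the 7 symbol leaves contributes a 2-state fragment.
  b·d·a → 6 states
  (b·d·a)* → 8 states
  (b·d·a)*·a → 10 states
  ((b·d·a)*·a)? → 12 states
  d·c·((b·d·a)*·a)?·a → 18 states

18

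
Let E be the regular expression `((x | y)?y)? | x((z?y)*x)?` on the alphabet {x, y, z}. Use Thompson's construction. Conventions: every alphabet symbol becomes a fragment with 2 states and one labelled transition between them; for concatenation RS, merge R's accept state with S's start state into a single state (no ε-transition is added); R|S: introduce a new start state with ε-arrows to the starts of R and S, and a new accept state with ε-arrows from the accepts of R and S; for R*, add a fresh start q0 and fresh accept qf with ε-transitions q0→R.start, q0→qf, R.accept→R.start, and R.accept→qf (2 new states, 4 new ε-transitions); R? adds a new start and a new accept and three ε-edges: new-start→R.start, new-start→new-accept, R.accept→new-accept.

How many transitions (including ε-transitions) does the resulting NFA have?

31

By structural recursion:
Each of the 7 symbol leaves contributes 1 transition (1 symbol, 0 ε).
  x | y : 6 transitions (2 symbol, 4 ε)
  (x | y)? : 9 transitions (2 symbol, 7 ε)
  (x | y)?y : 10 transitions (3 symbol, 7 ε)
  ((x | y)?y)? : 13 transitions (3 symbol, 10 ε)
  z? : 4 transitions (1 symbol, 3 ε)
  z?y : 5 transitions (2 symbol, 3 ε)
  (z?y)* : 9 transitions (2 symbol, 7 ε)
  (z?y)*x : 10 transitions (3 symbol, 7 ε)
  ((z?y)*x)? : 13 transitions (3 symbol, 10 ε)
  x((z?y)*x)? : 14 transitions (4 symbol, 10 ε)
  ((x | y)?y)? | x((z?y)*x)? : 31 transitions (7 symbol, 24 ε)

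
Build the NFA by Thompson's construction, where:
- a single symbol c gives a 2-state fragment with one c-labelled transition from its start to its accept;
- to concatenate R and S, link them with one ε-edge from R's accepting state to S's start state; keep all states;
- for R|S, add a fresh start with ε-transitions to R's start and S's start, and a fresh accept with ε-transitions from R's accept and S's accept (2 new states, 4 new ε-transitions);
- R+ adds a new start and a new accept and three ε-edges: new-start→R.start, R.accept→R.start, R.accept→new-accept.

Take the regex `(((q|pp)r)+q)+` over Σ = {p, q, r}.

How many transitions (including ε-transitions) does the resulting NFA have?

Per subexpression:
Each of the 5 symbol leaves contributes 1 transition (1 symbol, 0 ε).
  pp = 3 transitions (2 symbol, 1 ε)
  q|pp = 8 transitions (3 symbol, 5 ε)
  (q|pp)r = 10 transitions (4 symbol, 6 ε)
  ((q|pp)r)+ = 13 transitions (4 symbol, 9 ε)
  ((q|pp)r)+q = 15 transitions (5 symbol, 10 ε)
  (((q|pp)r)+q)+ = 18 transitions (5 symbol, 13 ε)

18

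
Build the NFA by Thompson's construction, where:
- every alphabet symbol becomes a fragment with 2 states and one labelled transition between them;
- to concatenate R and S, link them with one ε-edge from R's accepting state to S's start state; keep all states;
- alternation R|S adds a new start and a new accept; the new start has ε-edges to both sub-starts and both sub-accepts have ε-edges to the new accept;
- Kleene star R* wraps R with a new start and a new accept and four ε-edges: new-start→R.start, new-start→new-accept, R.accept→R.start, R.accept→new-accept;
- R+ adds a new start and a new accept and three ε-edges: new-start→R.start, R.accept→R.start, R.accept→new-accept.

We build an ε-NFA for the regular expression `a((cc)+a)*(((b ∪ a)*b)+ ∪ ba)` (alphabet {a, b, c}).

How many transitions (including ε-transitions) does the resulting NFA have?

37

Building bottom-up:
Each of the 9 symbol leaves contributes 1 transition (1 symbol, 0 ε).
  cc — 3 transitions (2 symbol, 1 ε)
  (cc)+ — 6 transitions (2 symbol, 4 ε)
  (cc)+a — 8 transitions (3 symbol, 5 ε)
  ((cc)+a)* — 12 transitions (3 symbol, 9 ε)
  b ∪ a — 6 transitions (2 symbol, 4 ε)
  (b ∪ a)* — 10 transitions (2 symbol, 8 ε)
  (b ∪ a)*b — 12 transitions (3 symbol, 9 ε)
  ((b ∪ a)*b)+ — 15 transitions (3 symbol, 12 ε)
  ba — 3 transitions (2 symbol, 1 ε)
  ((b ∪ a)*b)+ ∪ ba — 22 transitions (5 symbol, 17 ε)
  a((cc)+a)*(((b ∪ a)*b)+ ∪ ba) — 37 transitions (9 symbol, 28 ε)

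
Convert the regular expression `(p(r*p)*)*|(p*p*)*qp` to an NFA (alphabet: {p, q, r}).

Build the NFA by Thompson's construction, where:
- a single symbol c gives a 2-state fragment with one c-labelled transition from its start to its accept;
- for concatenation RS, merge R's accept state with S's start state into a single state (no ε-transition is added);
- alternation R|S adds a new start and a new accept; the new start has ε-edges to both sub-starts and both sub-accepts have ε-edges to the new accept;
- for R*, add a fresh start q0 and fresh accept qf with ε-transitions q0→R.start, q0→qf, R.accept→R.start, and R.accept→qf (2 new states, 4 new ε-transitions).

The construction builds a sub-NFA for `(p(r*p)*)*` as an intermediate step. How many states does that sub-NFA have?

Fragment for `(p(r*p)*)*`:
Each of the 3 symbol leaves contributes a 2-state fragment.
  r* = 4 states
  r*p = 5 states
  (r*p)* = 7 states
  p(r*p)* = 8 states
  (p(r*p)*)* = 10 states

10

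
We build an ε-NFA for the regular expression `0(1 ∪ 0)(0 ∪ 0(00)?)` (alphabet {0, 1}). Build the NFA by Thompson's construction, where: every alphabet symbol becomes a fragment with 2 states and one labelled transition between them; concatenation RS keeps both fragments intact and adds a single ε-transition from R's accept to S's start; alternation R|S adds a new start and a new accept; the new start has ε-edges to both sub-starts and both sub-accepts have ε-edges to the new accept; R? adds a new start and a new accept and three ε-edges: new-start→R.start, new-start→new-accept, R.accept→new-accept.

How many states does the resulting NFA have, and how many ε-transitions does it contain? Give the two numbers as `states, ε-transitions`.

Building bottom-up:
Each of the 7 symbol leaves contributes 2 states and 0 ε-transitions.
  1 ∪ 0 — 6 states, 4 ε-transitions
  00 — 4 states, 1 ε-transition
  (00)? — 6 states, 4 ε-transitions
  0(00)? — 8 states, 5 ε-transitions
  0 ∪ 0(00)? — 12 states, 9 ε-transitions
  0(1 ∪ 0)(0 ∪ 0(00)?) — 20 states, 15 ε-transitions

20, 15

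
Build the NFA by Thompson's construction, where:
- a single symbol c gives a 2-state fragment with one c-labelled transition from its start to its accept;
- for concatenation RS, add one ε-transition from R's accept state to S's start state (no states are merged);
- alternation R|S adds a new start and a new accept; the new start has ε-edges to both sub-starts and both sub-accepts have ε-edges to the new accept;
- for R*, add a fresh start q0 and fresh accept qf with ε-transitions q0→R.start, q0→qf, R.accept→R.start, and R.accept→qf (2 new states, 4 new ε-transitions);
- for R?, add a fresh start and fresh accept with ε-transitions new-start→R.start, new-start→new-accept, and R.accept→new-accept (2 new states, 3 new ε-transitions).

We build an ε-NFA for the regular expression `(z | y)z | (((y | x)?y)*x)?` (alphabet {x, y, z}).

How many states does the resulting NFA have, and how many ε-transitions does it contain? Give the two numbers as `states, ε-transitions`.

26, 25

Recursing over subexpressions:
Each of the 7 symbol leaves contributes 2 states and 0 ε-transitions.
  z | y → 6 states, 4 ε-transitions
  (z | y)z → 8 states, 5 ε-transitions
  y | x → 6 states, 4 ε-transitions
  (y | x)? → 8 states, 7 ε-transitions
  (y | x)?y → 10 states, 8 ε-transitions
  ((y | x)?y)* → 12 states, 12 ε-transitions
  ((y | x)?y)*x → 14 states, 13 ε-transitions
  (((y | x)?y)*x)? → 16 states, 16 ε-transitions
  (z | y)z | (((y | x)?y)*x)? → 26 states, 25 ε-transitions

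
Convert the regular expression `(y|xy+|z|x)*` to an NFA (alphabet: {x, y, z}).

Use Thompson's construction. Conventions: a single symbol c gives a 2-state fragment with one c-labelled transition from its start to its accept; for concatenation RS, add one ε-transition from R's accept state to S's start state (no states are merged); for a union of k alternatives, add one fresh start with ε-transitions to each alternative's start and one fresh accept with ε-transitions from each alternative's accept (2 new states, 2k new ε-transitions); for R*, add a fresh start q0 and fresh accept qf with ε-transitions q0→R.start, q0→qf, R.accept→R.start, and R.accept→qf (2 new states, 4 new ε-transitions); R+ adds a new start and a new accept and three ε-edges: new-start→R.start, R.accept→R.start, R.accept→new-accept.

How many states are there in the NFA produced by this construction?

Per subexpression:
Each of the 5 symbol leaves contributes a 2-state fragment.
  y+ — 4 states
  xy+ — 6 states
  y|xy+|z|x — 14 states
  (y|xy+|z|x)* — 16 states

16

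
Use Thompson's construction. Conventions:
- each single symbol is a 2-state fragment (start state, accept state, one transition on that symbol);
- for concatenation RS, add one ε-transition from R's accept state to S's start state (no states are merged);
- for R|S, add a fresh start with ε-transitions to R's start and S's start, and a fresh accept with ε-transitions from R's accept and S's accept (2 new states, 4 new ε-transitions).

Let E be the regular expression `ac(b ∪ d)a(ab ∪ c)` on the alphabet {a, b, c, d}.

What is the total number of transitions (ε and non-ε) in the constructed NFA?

21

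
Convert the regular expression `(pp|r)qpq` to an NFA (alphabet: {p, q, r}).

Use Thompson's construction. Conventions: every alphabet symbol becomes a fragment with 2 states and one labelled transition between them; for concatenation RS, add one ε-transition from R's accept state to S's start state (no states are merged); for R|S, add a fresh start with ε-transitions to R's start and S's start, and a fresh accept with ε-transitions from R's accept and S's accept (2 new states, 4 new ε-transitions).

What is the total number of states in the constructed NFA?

Bottom-up over the parse tree:
Each of the 6 symbol leaves contributes a 2-state fragment.
  pp — 4 states
  pp|r — 8 states
  (pp|r)qpq — 14 states

14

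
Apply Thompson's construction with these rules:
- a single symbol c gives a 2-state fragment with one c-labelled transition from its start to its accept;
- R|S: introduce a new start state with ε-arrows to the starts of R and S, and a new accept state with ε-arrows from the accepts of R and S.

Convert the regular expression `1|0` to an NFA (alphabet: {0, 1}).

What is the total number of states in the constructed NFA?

Per subexpression:
Each of the 2 symbol leaves contributes a 2-state fragment.
  1|0 → 6 states

6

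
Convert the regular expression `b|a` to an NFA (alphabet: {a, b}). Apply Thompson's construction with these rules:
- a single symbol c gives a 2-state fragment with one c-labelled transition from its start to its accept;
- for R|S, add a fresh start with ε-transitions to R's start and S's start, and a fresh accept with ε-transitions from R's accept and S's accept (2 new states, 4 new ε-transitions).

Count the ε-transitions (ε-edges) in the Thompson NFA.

4

By structural recursion:
Each of the 2 symbol leaves contributes 0 ε-transitions.
  b|a = 4 ε-transitions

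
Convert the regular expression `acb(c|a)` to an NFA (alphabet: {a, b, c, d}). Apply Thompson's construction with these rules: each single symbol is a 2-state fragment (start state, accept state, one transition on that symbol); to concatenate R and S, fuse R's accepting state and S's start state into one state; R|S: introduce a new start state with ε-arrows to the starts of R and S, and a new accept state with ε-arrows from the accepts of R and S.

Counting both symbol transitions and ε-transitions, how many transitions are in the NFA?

9

Per subexpression:
Each of the 5 symbol leaves contributes 1 transition (1 symbol, 0 ε).
  c|a = 6 transitions (2 symbol, 4 ε)
  acb(c|a) = 9 transitions (5 symbol, 4 ε)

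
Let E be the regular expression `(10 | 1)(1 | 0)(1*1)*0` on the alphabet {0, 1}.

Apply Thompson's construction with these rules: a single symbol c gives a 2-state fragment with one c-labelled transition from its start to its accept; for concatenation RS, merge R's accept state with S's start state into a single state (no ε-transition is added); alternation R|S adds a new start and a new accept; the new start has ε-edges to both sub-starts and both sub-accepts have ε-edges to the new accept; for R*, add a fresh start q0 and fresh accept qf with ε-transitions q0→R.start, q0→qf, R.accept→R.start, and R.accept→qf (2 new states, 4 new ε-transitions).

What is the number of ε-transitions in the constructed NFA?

16

Recursing over subexpressions:
Each of the 8 symbol leaves contributes 0 ε-transitions.
  10 — 0 ε-transitions
  10 | 1 — 4 ε-transitions
  1 | 0 — 4 ε-transitions
  1* — 4 ε-transitions
  1*1 — 4 ε-transitions
  (1*1)* — 8 ε-transitions
  (10 | 1)(1 | 0)(1*1)*0 — 16 ε-transitions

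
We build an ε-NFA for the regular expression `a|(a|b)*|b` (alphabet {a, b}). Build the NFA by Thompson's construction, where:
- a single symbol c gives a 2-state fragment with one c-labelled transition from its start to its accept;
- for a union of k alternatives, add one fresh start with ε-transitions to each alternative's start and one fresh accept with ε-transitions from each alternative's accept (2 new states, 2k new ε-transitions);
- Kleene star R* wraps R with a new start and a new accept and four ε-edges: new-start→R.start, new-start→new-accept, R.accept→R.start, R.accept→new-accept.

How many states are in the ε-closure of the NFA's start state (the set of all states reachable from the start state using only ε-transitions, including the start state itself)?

9

Work bottom-up. For each fragment F, track |ε-closure(F.start)| and whether F's accept lies in that closure (i.e. whether F accepts ε). A single-symbol fragment has closure size 1 and does not accept ε.
  a|b : new start ε-reaches every alternative's start; none of them accept ε, so the new accept is not reached: |closure| = 1 + 1 + 1 = 3
  (a|b)* : the star's fresh start ε-reaches both the body's start and the fresh accept: |closure| = 2 + 3 = 5
  a|(a|b)*|b : |closure| = 1 (new start) + (1 + 5 + 1) + 1 (new accept, since some branch ε-reaches its own accept) = 9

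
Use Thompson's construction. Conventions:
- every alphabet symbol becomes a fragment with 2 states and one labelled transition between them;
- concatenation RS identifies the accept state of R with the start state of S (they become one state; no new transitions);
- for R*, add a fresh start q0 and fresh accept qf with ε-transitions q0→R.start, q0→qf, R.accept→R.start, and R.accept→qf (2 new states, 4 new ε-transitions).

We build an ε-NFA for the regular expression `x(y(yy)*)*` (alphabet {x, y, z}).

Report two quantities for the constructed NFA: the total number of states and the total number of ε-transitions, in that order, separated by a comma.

9, 8

Recursing over subexpressions:
Each of the 4 symbol leaves contributes 2 states and 0 ε-transitions.
  yy = 3 states, 0 ε-transitions
  (yy)* = 5 states, 4 ε-transitions
  y(yy)* = 6 states, 4 ε-transitions
  (y(yy)*)* = 8 states, 8 ε-transitions
  x(y(yy)*)* = 9 states, 8 ε-transitions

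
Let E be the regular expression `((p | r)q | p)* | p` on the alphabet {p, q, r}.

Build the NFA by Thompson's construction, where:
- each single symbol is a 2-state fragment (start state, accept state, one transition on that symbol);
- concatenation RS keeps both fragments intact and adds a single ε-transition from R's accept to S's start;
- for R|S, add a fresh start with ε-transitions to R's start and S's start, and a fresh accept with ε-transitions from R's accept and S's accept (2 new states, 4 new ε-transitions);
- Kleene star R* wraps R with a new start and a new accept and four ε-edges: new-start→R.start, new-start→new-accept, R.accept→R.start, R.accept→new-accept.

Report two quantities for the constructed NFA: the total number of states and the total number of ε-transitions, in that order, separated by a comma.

Per subexpression:
Each of the 5 symbol leaves contributes 2 states and 0 ε-transitions.
  p | r — 6 states, 4 ε-transitions
  (p | r)q — 8 states, 5 ε-transitions
  (p | r)q | p — 12 states, 9 ε-transitions
  ((p | r)q | p)* — 14 states, 13 ε-transitions
  ((p | r)q | p)* | p — 18 states, 17 ε-transitions

18, 17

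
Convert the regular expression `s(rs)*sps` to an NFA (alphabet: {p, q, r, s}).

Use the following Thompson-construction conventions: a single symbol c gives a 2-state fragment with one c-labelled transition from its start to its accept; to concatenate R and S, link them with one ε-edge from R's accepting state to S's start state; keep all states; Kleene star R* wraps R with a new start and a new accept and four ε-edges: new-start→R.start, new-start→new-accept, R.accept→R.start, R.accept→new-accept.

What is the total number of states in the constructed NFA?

Per subexpression:
Each of the 6 symbol leaves contributes a 2-state fragment.
  rs → 4 states
  (rs)* → 6 states
  s(rs)*sps → 14 states

14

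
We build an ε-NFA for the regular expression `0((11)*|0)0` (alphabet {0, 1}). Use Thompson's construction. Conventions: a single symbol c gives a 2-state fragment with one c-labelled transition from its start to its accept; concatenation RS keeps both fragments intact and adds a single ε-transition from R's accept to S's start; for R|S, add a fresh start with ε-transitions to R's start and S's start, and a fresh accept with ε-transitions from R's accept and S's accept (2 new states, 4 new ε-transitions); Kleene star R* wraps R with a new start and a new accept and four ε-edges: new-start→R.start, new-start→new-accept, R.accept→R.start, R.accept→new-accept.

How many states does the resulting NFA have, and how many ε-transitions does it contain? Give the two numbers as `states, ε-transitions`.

14, 11

Building bottom-up:
Each of the 5 symbol leaves contributes 2 states and 0 ε-transitions.
  11 : 4 states, 1 ε-transition
  (11)* : 6 states, 5 ε-transitions
  (11)*|0 : 10 states, 9 ε-transitions
  0((11)*|0)0 : 14 states, 11 ε-transitions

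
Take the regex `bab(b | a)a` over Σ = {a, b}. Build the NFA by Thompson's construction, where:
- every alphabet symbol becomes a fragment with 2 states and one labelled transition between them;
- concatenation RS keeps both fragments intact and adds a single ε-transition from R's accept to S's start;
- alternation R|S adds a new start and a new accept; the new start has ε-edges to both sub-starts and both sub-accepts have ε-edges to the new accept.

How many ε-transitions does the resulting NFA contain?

By structural recursion:
Each of the 6 symbol leaves contributes 0 ε-transitions.
  b | a — 4 ε-transitions
  bab(b | a)a — 8 ε-transitions

8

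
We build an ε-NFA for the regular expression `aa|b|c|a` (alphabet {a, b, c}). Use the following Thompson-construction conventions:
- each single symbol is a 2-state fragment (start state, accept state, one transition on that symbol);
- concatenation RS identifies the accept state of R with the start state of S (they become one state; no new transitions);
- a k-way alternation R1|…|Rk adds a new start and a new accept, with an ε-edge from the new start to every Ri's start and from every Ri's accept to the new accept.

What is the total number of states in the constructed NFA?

By structural recursion:
Each of the 5 symbol leaves contributes a 2-state fragment.
  aa — 3 states
  aa|b|c|a — 11 states

11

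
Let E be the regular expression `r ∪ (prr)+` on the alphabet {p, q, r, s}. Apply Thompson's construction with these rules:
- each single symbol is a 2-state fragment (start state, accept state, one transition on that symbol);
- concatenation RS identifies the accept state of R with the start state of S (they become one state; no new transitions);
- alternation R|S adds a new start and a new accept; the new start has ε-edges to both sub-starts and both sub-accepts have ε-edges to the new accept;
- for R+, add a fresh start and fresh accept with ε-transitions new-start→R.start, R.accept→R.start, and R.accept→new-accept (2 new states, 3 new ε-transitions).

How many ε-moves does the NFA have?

Bottom-up over the parse tree:
Each of the 4 symbol leaves contributes 0 ε-transitions.
  prr : 0 ε-transitions
  (prr)+ : 3 ε-transitions
  r ∪ (prr)+ : 7 ε-transitions

7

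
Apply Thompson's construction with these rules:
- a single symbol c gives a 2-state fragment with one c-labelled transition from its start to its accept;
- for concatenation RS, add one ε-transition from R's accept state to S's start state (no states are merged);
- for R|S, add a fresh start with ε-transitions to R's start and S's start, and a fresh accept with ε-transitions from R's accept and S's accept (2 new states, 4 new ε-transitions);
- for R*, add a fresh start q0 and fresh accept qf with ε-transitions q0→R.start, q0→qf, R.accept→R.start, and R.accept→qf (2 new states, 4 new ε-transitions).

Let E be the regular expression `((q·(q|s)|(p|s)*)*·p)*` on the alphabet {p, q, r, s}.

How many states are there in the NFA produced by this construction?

24

Per subexpression:
Each of the 6 symbol leaves contributes a 2-state fragment.
  q|s — 6 states
  q·(q|s) — 8 states
  p|s — 6 states
  (p|s)* — 8 states
  q·(q|s)|(p|s)* — 18 states
  (q·(q|s)|(p|s)*)* — 20 states
  (q·(q|s)|(p|s)*)*·p — 22 states
  ((q·(q|s)|(p|s)*)*·p)* — 24 states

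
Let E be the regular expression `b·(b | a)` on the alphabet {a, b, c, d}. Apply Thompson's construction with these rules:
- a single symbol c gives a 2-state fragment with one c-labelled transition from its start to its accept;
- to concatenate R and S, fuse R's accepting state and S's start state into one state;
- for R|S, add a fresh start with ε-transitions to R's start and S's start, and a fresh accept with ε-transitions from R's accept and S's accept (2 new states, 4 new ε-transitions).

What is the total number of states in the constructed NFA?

7

Per subexpression:
Each of the 3 symbol leaves contributes a 2-state fragment.
  b | a : 6 states
  b·(b | a) : 7 states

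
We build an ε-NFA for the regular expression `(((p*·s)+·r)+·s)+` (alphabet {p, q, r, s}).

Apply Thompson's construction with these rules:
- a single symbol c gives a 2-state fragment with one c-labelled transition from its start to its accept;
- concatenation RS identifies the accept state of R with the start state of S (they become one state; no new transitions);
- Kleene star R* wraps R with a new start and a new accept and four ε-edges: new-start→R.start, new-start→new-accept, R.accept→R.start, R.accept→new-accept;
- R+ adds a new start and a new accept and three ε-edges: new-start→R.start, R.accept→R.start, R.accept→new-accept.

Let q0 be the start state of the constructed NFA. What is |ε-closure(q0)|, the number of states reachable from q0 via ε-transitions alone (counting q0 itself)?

6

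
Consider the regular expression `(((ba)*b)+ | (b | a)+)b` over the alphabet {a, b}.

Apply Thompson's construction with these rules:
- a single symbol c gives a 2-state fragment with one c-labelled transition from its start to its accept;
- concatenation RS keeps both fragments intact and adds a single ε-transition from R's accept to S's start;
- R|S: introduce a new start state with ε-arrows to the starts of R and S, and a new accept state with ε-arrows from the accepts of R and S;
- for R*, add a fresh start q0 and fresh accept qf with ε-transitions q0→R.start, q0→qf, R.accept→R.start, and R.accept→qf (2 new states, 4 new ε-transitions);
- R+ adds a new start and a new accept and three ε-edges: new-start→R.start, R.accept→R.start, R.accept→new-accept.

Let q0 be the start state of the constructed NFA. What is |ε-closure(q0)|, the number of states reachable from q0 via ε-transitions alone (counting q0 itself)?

10

Compute the ε-closure size of each fragment's start state recursively; a symbol fragment's start has no outgoing ε-edge, so its closure is just itself (size 1).
  ba : C equals the left operand's closure size = 1 (its accept is not ε-reachable, so the closure stops there)
  (ba)* : the star's fresh start ε-reaches both the body's start and the fresh accept: C = 2 + 1 = 3
  (ba)*b : the left operand accepts ε, so the closure extends into the next operand (via the concat ε-link); C = 3 + 1 = 4
  ((ba)*b)+ : new start ε-reaches only the body's start; the new accept needs a symbol first: C = 1 + 4 = 5
  b | a : C = 1 + 1 + 1 = 3 (the new accept is not ε-reachable since no branch accepts ε)
  (b | a)+ : new start ε-reaches only the body's start; the new accept needs a symbol first: C = 1 + 3 = 4
  ((ba)*b)+ | (b | a)+ : C = 1 + 5 + 4 = 10 (the new accept is not ε-reachable since no branch accepts ε)
  (((ba)*b)+ | (b | a)+)b : C equals the left operand's closure size = 10 (its accept is not ε-reachable, so the closure stops there)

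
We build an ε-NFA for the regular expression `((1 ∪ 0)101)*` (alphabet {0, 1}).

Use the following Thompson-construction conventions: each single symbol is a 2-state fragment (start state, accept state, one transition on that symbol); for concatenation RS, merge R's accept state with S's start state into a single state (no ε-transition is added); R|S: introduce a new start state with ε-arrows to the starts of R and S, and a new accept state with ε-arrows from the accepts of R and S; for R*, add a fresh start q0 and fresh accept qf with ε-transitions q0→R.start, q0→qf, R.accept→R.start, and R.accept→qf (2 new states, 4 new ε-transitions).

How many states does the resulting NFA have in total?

Bottom-up over the parse tree:
Each of the 5 symbol leaves contributes a 2-state fragment.
  1 ∪ 0 → 6 states
  (1 ∪ 0)101 → 9 states
  ((1 ∪ 0)101)* → 11 states

11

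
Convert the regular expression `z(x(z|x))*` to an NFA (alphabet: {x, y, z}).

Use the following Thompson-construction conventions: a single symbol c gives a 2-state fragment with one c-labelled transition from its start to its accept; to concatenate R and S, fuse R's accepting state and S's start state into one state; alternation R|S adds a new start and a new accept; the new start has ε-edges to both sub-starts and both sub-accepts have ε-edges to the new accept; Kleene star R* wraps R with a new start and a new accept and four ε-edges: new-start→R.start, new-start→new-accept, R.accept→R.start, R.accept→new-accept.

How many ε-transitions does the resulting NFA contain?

8

By structural recursion:
Each of the 4 symbol leaves contributes 0 ε-transitions.
  z|x — 4 ε-transitions
  x(z|x) — 4 ε-transitions
  (x(z|x))* — 8 ε-transitions
  z(x(z|x))* — 8 ε-transitions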